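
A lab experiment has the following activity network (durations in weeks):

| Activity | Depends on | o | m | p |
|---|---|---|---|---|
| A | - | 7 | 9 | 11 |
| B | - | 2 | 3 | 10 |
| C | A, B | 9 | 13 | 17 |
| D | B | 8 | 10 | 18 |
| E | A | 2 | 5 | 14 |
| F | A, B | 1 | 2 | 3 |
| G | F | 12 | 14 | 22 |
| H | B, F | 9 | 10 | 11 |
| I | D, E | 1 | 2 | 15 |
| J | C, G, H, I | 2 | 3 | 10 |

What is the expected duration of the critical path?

30 weeks

te_A = (7 + 4·9 + 11)/6 = 54/6 = 9
te_B = (2 + 4·3 + 10)/6 = 24/6 = 4
te_C = (9 + 4·13 + 17)/6 = 78/6 = 13
te_D = (8 + 4·10 + 18)/6 = 66/6 = 11
te_E = (2 + 4·5 + 14)/6 = 36/6 = 6
te_F = (1 + 4·2 + 3)/6 = 12/6 = 2
te_G = (12 + 4·14 + 22)/6 = 90/6 = 15
te_H = (9 + 4·10 + 11)/6 = 60/6 = 10
te_I = (1 + 4·2 + 15)/6 = 24/6 = 4
te_J = (2 + 4·3 + 10)/6 = 24/6 = 4

Forward pass:
ES_A = 0; EF_A = 9
ES_B = 0; EF_B = 4
ES_C = max(EF_A=9, EF_B=4) = 9; EF_C = 9+13 = 22
ES_D = 4; EF_D = 4+11 = 15
ES_E = 9; EF_E = 9+6 = 15
ES_F = max(EF_A=9, EF_B=4) = 9; EF_F = 9+2 = 11
ES_G = 11; EF_G = 11+15 = 26
ES_H = max(EF_B=4, EF_F=11) = 11; EF_H = 11+10 = 21
ES_I = max(EF_D=15, EF_E=15) = 15; EF_I = 15+4 = 19
ES_J = max(EF_C=22, EF_G=26, EF_H=21, EF_I=19) = 26; EF_J = 26+4 = 30
Expected project duration μ = 30 weeks. Critical path: A → F → G → J.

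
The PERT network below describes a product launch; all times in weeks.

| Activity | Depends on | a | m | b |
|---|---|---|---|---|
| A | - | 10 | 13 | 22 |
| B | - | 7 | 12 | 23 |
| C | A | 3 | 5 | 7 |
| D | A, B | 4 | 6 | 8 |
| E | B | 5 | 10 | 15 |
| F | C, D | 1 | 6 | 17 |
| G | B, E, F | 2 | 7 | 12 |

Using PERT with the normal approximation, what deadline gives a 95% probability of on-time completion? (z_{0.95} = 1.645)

40.2 weeks

te_A = (10 + 4·13 + 22)/6 = 84/6 = 14; σ²_A = ((22−10)/6)² = 4.000
te_B = (7 + 4·12 + 23)/6 = 78/6 = 13; σ²_B = ((23−7)/6)² = 7.111
te_C = (3 + 4·5 + 7)/6 = 30/6 = 5; σ²_C = ((7−3)/6)² = 0.444
te_D = (4 + 4·6 + 8)/6 = 36/6 = 6; σ²_D = ((8−4)/6)² = 0.444
te_E = (5 + 4·10 + 15)/6 = 60/6 = 10; σ²_E = ((15−5)/6)² = 2.778
te_F = (1 + 4·6 + 17)/6 = 42/6 = 7; σ²_F = ((17−1)/6)² = 7.111
te_G = (2 + 4·7 + 12)/6 = 42/6 = 7; σ²_G = ((12−2)/6)² = 2.778

Forward pass:
ES_A = 0; EF_A = 14
ES_B = 0; EF_B = 13
ES_C = 14; EF_C = 14+5 = 19
ES_D = max(EF_A=14, EF_B=13) = 14; EF_D = 14+6 = 20
ES_E = 13; EF_E = 13+10 = 23
ES_F = max(EF_C=19, EF_D=20) = 20; EF_F = 20+7 = 27
ES_G = max(EF_B=13, EF_E=23, EF_F=27) = 27; EF_G = 27+7 = 34
Expected project duration μ = 34 weeks. Critical path: A → D → F → G.

Variance along critical path = 4.000 + 0.444 + 7.111 + 2.778 = 14.333; σ = 3.786 weeks.
D = μ + z·σ = 34 + 1.645·3.786 = 40.2 weeks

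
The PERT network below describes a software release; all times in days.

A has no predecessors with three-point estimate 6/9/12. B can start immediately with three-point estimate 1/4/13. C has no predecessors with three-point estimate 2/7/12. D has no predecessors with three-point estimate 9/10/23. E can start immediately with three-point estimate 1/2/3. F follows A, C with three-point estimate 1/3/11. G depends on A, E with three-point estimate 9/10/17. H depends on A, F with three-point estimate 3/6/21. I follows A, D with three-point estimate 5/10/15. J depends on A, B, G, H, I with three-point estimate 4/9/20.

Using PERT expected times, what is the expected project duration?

te_A = (6 + 4·9 + 12)/6 = 54/6 = 9
te_B = (1 + 4·4 + 13)/6 = 30/6 = 5
te_C = (2 + 4·7 + 12)/6 = 42/6 = 7
te_D = (9 + 4·10 + 23)/6 = 72/6 = 12
te_E = (1 + 4·2 + 3)/6 = 12/6 = 2
te_F = (1 + 4·3 + 11)/6 = 24/6 = 4
te_G = (9 + 4·10 + 17)/6 = 66/6 = 11
te_H = (3 + 4·6 + 21)/6 = 48/6 = 8
te_I = (5 + 4·10 + 15)/6 = 60/6 = 10
te_J = (4 + 4·9 + 20)/6 = 60/6 = 10

Forward pass:
ES_A = 0; EF_A = 9
ES_B = 0; EF_B = 5
ES_C = 0; EF_C = 7
ES_D = 0; EF_D = 12
ES_E = 0; EF_E = 2
ES_F = max(EF_A=9, EF_C=7) = 9; EF_F = 9+4 = 13
ES_G = max(EF_A=9, EF_E=2) = 9; EF_G = 9+11 = 20
ES_H = max(EF_A=9, EF_F=13) = 13; EF_H = 13+8 = 21
ES_I = max(EF_A=9, EF_D=12) = 12; EF_I = 12+10 = 22
ES_J = max(EF_A=9, EF_B=5, EF_G=20, EF_H=21, EF_I=22) = 22; EF_J = 22+10 = 32
Expected project duration μ = 32 days. Critical path: D → I → J.

32 days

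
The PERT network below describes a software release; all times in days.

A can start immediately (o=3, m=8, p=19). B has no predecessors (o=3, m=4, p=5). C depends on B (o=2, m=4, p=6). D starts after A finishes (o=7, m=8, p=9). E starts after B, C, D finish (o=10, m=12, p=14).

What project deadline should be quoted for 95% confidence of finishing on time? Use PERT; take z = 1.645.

te_A = (3 + 4·8 + 19)/6 = 54/6 = 9; σ²_A = ((19−3)/6)² = 7.111
te_B = (3 + 4·4 + 5)/6 = 24/6 = 4; σ²_B = ((5−3)/6)² = 0.111
te_C = (2 + 4·4 + 6)/6 = 24/6 = 4; σ²_C = ((6−2)/6)² = 0.444
te_D = (7 + 4·8 + 9)/6 = 48/6 = 8; σ²_D = ((9−7)/6)² = 0.111
te_E = (10 + 4·12 + 14)/6 = 72/6 = 12; σ²_E = ((14−10)/6)² = 0.444

Forward pass:
ES_A = 0; EF_A = 9
ES_B = 0; EF_B = 4
ES_C = 4; EF_C = 4+4 = 8
ES_D = 9; EF_D = 9+8 = 17
ES_E = max(EF_B=4, EF_C=8, EF_D=17) = 17; EF_E = 17+12 = 29
Expected project duration μ = 29 days. Critical path: A → D → E.

Variance along critical path = 7.111 + 0.111 + 0.444 = 7.667; σ = 2.769 days.
D = μ + z·σ = 29 + 1.645·2.769 = 33.6 days

33.6 days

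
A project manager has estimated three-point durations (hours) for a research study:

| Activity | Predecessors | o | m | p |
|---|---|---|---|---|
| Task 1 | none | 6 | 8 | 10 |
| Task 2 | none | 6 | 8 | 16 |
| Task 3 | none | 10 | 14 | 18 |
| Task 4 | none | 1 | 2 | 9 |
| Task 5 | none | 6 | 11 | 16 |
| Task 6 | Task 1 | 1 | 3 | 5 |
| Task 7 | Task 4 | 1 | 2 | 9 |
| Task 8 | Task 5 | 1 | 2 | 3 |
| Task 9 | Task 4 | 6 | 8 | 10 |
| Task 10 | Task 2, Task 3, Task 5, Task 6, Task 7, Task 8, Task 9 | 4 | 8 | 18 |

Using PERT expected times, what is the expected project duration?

23 hours

te_Task 1 = (6 + 4·8 + 10)/6 = 48/6 = 8
te_Task 2 = (6 + 4·8 + 16)/6 = 54/6 = 9
te_Task 3 = (10 + 4·14 + 18)/6 = 84/6 = 14
te_Task 4 = (1 + 4·2 + 9)/6 = 18/6 = 3
te_Task 5 = (6 + 4·11 + 16)/6 = 66/6 = 11
te_Task 6 = (1 + 4·3 + 5)/6 = 18/6 = 3
te_Task 7 = (1 + 4·2 + 9)/6 = 18/6 = 3
te_Task 8 = (1 + 4·2 + 3)/6 = 12/6 = 2
te_Task 9 = (6 + 4·8 + 10)/6 = 48/6 = 8
te_Task 10 = (4 + 4·8 + 18)/6 = 54/6 = 9

Forward pass:
ES_Task 1 = 0; EF_Task 1 = 8
ES_Task 2 = 0; EF_Task 2 = 9
ES_Task 3 = 0; EF_Task 3 = 14
ES_Task 4 = 0; EF_Task 4 = 3
ES_Task 5 = 0; EF_Task 5 = 11
ES_Task 6 = 8; EF_Task 6 = 8+3 = 11
ES_Task 7 = 3; EF_Task 7 = 3+3 = 6
ES_Task 8 = 11; EF_Task 8 = 11+2 = 13
ES_Task 9 = 3; EF_Task 9 = 3+8 = 11
ES_Task 10 = max(EF_Task 2=9, EF_Task 3=14, EF_Task 5=11, EF_Task 6=11, EF_Task 7=6, EF_Task 8=13, EF_Task 9=11) = 14; EF_Task 10 = 14+9 = 23
Expected project duration μ = 23 hours. Critical path: Task 3 → Task 10.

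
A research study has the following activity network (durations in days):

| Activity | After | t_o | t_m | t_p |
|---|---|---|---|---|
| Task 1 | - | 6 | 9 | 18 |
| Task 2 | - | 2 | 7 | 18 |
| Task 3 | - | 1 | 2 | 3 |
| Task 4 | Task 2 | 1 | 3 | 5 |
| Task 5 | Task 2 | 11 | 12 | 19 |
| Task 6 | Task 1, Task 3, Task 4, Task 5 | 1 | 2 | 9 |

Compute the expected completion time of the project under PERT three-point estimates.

te_Task 1 = (6 + 4·9 + 18)/6 = 60/6 = 10
te_Task 2 = (2 + 4·7 + 18)/6 = 48/6 = 8
te_Task 3 = (1 + 4·2 + 3)/6 = 12/6 = 2
te_Task 4 = (1 + 4·3 + 5)/6 = 18/6 = 3
te_Task 5 = (11 + 4·12 + 19)/6 = 78/6 = 13
te_Task 6 = (1 + 4·2 + 9)/6 = 18/6 = 3

Forward pass:
ES_Task 1 = 0; EF_Task 1 = 10
ES_Task 2 = 0; EF_Task 2 = 8
ES_Task 3 = 0; EF_Task 3 = 2
ES_Task 4 = 8; EF_Task 4 = 8+3 = 11
ES_Task 5 = 8; EF_Task 5 = 8+13 = 21
ES_Task 6 = max(EF_Task 1=10, EF_Task 3=2, EF_Task 4=11, EF_Task 5=21) = 21; EF_Task 6 = 21+3 = 24
Expected project duration μ = 24 days. Critical path: Task 2 → Task 5 → Task 6.

24 days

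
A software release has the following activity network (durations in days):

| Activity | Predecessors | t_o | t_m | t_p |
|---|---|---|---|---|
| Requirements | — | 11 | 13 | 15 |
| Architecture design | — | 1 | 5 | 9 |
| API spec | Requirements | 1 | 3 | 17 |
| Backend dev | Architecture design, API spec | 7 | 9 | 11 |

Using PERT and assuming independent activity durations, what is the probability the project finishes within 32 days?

0.961

te_Requirements = (11 + 4·13 + 15)/6 = 78/6 = 13; σ²_Requirements = ((15−11)/6)² = 0.444
te_Architecture design = (1 + 4·5 + 9)/6 = 30/6 = 5; σ²_Architecture design = ((9−1)/6)² = 1.778
te_API spec = (1 + 4·3 + 17)/6 = 30/6 = 5; σ²_API spec = ((17−1)/6)² = 7.111
te_Backend dev = (7 + 4·9 + 11)/6 = 54/6 = 9; σ²_Backend dev = ((11−7)/6)² = 0.444

Forward pass:
ES_Requirements = 0; EF_Requirements = 13
ES_Architecture design = 0; EF_Architecture design = 5
ES_API spec = 13; EF_API spec = 13+5 = 18
ES_Backend dev = max(EF_Architecture design=5, EF_API spec=18) = 18; EF_Backend dev = 18+9 = 27
Expected project duration μ = 27 days. Critical path: Requirements → API spec → Backend dev.

Variance along critical path = 0.444 + 7.111 + 0.444 = 8.000; σ = √8.000 = 2.828 days.
Z = (32 − 27) / 2.828 = 1.768
P(T ≤ 32) = Φ(1.768) ≈ 0.961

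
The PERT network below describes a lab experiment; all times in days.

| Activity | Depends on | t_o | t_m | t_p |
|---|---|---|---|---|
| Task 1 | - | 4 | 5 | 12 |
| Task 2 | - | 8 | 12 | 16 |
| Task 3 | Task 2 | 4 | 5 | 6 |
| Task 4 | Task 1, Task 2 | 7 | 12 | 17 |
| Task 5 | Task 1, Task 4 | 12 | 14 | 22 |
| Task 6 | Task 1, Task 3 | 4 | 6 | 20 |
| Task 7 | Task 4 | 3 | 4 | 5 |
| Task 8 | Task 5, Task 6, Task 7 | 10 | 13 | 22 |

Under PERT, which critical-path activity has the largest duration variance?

Task 8

te_Task 1 = (4 + 4·5 + 12)/6 = 36/6 = 6; σ²_Task 1 = ((12−4)/6)² = 1.778
te_Task 2 = (8 + 4·12 + 16)/6 = 72/6 = 12; σ²_Task 2 = ((16−8)/6)² = 1.778
te_Task 3 = (4 + 4·5 + 6)/6 = 30/6 = 5; σ²_Task 3 = ((6−4)/6)² = 0.111
te_Task 4 = (7 + 4·12 + 17)/6 = 72/6 = 12; σ²_Task 4 = ((17−7)/6)² = 2.778
te_Task 5 = (12 + 4·14 + 22)/6 = 90/6 = 15; σ²_Task 5 = ((22−12)/6)² = 2.778
te_Task 6 = (4 + 4·6 + 20)/6 = 48/6 = 8; σ²_Task 6 = ((20−4)/6)² = 7.111
te_Task 7 = (3 + 4·4 + 5)/6 = 24/6 = 4; σ²_Task 7 = ((5−3)/6)² = 0.111
te_Task 8 = (10 + 4·13 + 22)/6 = 84/6 = 14; σ²_Task 8 = ((22−10)/6)² = 4.000

Forward pass:
ES_Task 1 = 0; EF_Task 1 = 6
ES_Task 2 = 0; EF_Task 2 = 12
ES_Task 3 = 12; EF_Task 3 = 12+5 = 17
ES_Task 4 = max(EF_Task 1=6, EF_Task 2=12) = 12; EF_Task 4 = 12+12 = 24
ES_Task 5 = max(EF_Task 1=6, EF_Task 4=24) = 24; EF_Task 5 = 24+15 = 39
ES_Task 6 = max(EF_Task 1=6, EF_Task 3=17) = 17; EF_Task 6 = 17+8 = 25
ES_Task 7 = 24; EF_Task 7 = 24+4 = 28
ES_Task 8 = max(EF_Task 5=39, EF_Task 6=25, EF_Task 7=28) = 39; EF_Task 8 = 39+14 = 53
Expected project duration μ = 53 days. Critical path: Task 2 → Task 4 → Task 5 → Task 8.

Variances on critical path: σ²_Task 2=1.778, σ²_Task 4=2.778, σ²_Task 5=2.778, σ²_Task 8=4.000.
Largest is σ²_Task 8 = 4.000.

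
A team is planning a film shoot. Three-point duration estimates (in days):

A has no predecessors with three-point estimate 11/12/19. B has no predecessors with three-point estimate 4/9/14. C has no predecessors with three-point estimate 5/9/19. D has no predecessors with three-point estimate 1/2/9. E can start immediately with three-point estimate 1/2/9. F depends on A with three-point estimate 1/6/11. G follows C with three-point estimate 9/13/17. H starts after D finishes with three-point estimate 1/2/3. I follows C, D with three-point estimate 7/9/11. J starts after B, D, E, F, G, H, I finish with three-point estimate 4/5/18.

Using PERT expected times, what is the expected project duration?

30 days

te_A = (11 + 4·12 + 19)/6 = 78/6 = 13
te_B = (4 + 4·9 + 14)/6 = 54/6 = 9
te_C = (5 + 4·9 + 19)/6 = 60/6 = 10
te_D = (1 + 4·2 + 9)/6 = 18/6 = 3
te_E = (1 + 4·2 + 9)/6 = 18/6 = 3
te_F = (1 + 4·6 + 11)/6 = 36/6 = 6
te_G = (9 + 4·13 + 17)/6 = 78/6 = 13
te_H = (1 + 4·2 + 3)/6 = 12/6 = 2
te_I = (7 + 4·9 + 11)/6 = 54/6 = 9
te_J = (4 + 4·5 + 18)/6 = 42/6 = 7

Forward pass:
ES_A = 0; EF_A = 13
ES_B = 0; EF_B = 9
ES_C = 0; EF_C = 10
ES_D = 0; EF_D = 3
ES_E = 0; EF_E = 3
ES_F = 13; EF_F = 13+6 = 19
ES_G = 10; EF_G = 10+13 = 23
ES_H = 3; EF_H = 3+2 = 5
ES_I = max(EF_C=10, EF_D=3) = 10; EF_I = 10+9 = 19
ES_J = max(EF_B=9, EF_D=3, EF_E=3, EF_F=19, EF_G=23, EF_H=5, EF_I=19) = 23; EF_J = 23+7 = 30
Expected project duration μ = 30 days. Critical path: C → G → J.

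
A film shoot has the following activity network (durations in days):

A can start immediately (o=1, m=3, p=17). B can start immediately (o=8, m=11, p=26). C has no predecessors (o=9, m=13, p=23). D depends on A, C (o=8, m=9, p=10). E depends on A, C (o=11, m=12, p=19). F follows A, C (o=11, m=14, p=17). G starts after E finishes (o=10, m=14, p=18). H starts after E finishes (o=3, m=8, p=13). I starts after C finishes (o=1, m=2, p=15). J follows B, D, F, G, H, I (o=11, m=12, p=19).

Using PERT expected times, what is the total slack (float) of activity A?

9 days

te_A = (1 + 4·3 + 17)/6 = 30/6 = 5
te_B = (8 + 4·11 + 26)/6 = 78/6 = 13
te_C = (9 + 4·13 + 23)/6 = 84/6 = 14
te_D = (8 + 4·9 + 10)/6 = 54/6 = 9
te_E = (11 + 4·12 + 19)/6 = 78/6 = 13
te_F = (11 + 4·14 + 17)/6 = 84/6 = 14
te_G = (10 + 4·14 + 18)/6 = 84/6 = 14
te_H = (3 + 4·8 + 13)/6 = 48/6 = 8
te_I = (1 + 4·2 + 15)/6 = 24/6 = 4
te_J = (11 + 4·12 + 19)/6 = 78/6 = 13

Forward pass:
ES_A = 0; EF_A = 5
ES_B = 0; EF_B = 13
ES_C = 0; EF_C = 14
ES_D = max(EF_A=5, EF_C=14) = 14; EF_D = 14+9 = 23
ES_E = max(EF_A=5, EF_C=14) = 14; EF_E = 14+13 = 27
ES_F = max(EF_A=5, EF_C=14) = 14; EF_F = 14+14 = 28
ES_G = 27; EF_G = 27+14 = 41
ES_H = 27; EF_H = 27+8 = 35
ES_I = 14; EF_I = 14+4 = 18
ES_J = max(EF_B=13, EF_D=23, EF_F=28, EF_G=41, EF_H=35, EF_I=18) = 41; EF_J = 41+13 = 54
Expected project duration μ = 54 days. Critical path: C → E → G → J.

Backward pass:
LF_J = 54; LS_J = 54−13 = 41
LF_I = LS_J = 41; LS_I = 41−4 = 37
LF_H = LS_J = 41; LS_H = 41−8 = 33
LF_G = LS_J = 41; LS_G = 41−14 = 27
LF_F = LS_J = 41; LS_F = 41−14 = 27
LF_E = min(LS_G=27, LS_H=33) = 27; LS_E = 27−13 = 14
LF_D = LS_J = 41; LS_D = 41−9 = 32
LF_C = min(LS_D=32, LS_E=14, LS_F=27, LS_I=37) = 14; LS_C = 14−14 = 0
LF_B = LS_J = 41; LS_B = 41−13 = 28
LF_A = min(LS_D=32, LS_E=14, LS_F=27) = 14; LS_A = 14−5 = 9
Slack_A = LS_A − ES_A = 9 − 0 = 9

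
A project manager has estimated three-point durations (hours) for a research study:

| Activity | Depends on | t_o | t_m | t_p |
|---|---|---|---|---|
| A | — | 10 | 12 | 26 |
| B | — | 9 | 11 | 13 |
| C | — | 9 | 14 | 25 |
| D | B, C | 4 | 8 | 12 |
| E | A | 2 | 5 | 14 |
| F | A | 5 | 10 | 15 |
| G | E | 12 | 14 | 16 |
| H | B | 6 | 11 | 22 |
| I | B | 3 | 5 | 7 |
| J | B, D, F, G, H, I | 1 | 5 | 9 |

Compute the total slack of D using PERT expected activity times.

te_A = (10 + 4·12 + 26)/6 = 84/6 = 14
te_B = (9 + 4·11 + 13)/6 = 66/6 = 11
te_C = (9 + 4·14 + 25)/6 = 90/6 = 15
te_D = (4 + 4·8 + 12)/6 = 48/6 = 8
te_E = (2 + 4·5 + 14)/6 = 36/6 = 6
te_F = (5 + 4·10 + 15)/6 = 60/6 = 10
te_G = (12 + 4·14 + 16)/6 = 84/6 = 14
te_H = (6 + 4·11 + 22)/6 = 72/6 = 12
te_I = (3 + 4·5 + 7)/6 = 30/6 = 5
te_J = (1 + 4·5 + 9)/6 = 30/6 = 5

Forward pass:
ES_A = 0; EF_A = 14
ES_B = 0; EF_B = 11
ES_C = 0; EF_C = 15
ES_D = max(EF_B=11, EF_C=15) = 15; EF_D = 15+8 = 23
ES_E = 14; EF_E = 14+6 = 20
ES_F = 14; EF_F = 14+10 = 24
ES_G = 20; EF_G = 20+14 = 34
ES_H = 11; EF_H = 11+12 = 23
ES_I = 11; EF_I = 11+5 = 16
ES_J = max(EF_B=11, EF_D=23, EF_F=24, EF_G=34, EF_H=23, EF_I=16) = 34; EF_J = 34+5 = 39
Expected project duration μ = 39 hours. Critical path: A → E → G → J.

Backward pass:
LF_J = 39; LS_J = 39−5 = 34
LF_I = LS_J = 34; LS_I = 34−5 = 29
LF_H = LS_J = 34; LS_H = 34−12 = 22
LF_G = LS_J = 34; LS_G = 34−14 = 20
LF_F = LS_J = 34; LS_F = 34−10 = 24
LF_E = LS_G = 20; LS_E = 20−6 = 14
LF_D = LS_J = 34; LS_D = 34−8 = 26
LF_C = LS_D = 26; LS_C = 26−15 = 11
LF_B = min(LS_D=26, LS_H=22, LS_I=29, LS_J=34) = 22; LS_B = 22−11 = 11
LF_A = min(LS_E=14, LS_F=24) = 14; LS_A = 14−14 = 0
Slack_D = LS_D − ES_D = 26 − 15 = 11

11 hours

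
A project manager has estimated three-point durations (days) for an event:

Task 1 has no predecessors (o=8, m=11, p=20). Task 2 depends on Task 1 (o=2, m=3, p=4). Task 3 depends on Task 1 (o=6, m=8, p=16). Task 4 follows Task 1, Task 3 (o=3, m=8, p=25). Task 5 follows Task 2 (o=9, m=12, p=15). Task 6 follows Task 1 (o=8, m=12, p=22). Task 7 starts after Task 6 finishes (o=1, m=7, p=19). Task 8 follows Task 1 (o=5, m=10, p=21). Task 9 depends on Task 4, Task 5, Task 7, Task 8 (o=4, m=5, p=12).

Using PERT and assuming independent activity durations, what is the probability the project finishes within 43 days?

0.813

te_Task 1 = (8 + 4·11 + 20)/6 = 72/6 = 12; σ²_Task 1 = ((20−8)/6)² = 4.000
te_Task 2 = (2 + 4·3 + 4)/6 = 18/6 = 3; σ²_Task 2 = ((4−2)/6)² = 0.111
te_Task 3 = (6 + 4·8 + 16)/6 = 54/6 = 9; σ²_Task 3 = ((16−6)/6)² = 2.778
te_Task 4 = (3 + 4·8 + 25)/6 = 60/6 = 10; σ²_Task 4 = ((25−3)/6)² = 13.444
te_Task 5 = (9 + 4·12 + 15)/6 = 72/6 = 12; σ²_Task 5 = ((15−9)/6)² = 1.000
te_Task 6 = (8 + 4·12 + 22)/6 = 78/6 = 13; σ²_Task 6 = ((22−8)/6)² = 5.444
te_Task 7 = (1 + 4·7 + 19)/6 = 48/6 = 8; σ²_Task 7 = ((19−1)/6)² = 9.000
te_Task 8 = (5 + 4·10 + 21)/6 = 66/6 = 11; σ²_Task 8 = ((21−5)/6)² = 7.111
te_Task 9 = (4 + 4·5 + 12)/6 = 36/6 = 6; σ²_Task 9 = ((12−4)/6)² = 1.778

Forward pass:
ES_Task 1 = 0; EF_Task 1 = 12
ES_Task 2 = 12; EF_Task 2 = 12+3 = 15
ES_Task 3 = 12; EF_Task 3 = 12+9 = 21
ES_Task 4 = max(EF_Task 1=12, EF_Task 3=21) = 21; EF_Task 4 = 21+10 = 31
ES_Task 5 = 15; EF_Task 5 = 15+12 = 27
ES_Task 6 = 12; EF_Task 6 = 12+13 = 25
ES_Task 7 = 25; EF_Task 7 = 25+8 = 33
ES_Task 8 = 12; EF_Task 8 = 12+11 = 23
ES_Task 9 = max(EF_Task 4=31, EF_Task 5=27, EF_Task 7=33, EF_Task 8=23) = 33; EF_Task 9 = 33+6 = 39
Expected project duration μ = 39 days. Critical path: Task 1 → Task 6 → Task 7 → Task 9.

Variance along critical path = 4.000 + 5.444 + 9.000 + 1.778 = 20.222; σ = √20.222 = 4.497 days.
Z = (43 − 39) / 4.497 = 0.889
P(T ≤ 43) = Φ(0.889) ≈ 0.813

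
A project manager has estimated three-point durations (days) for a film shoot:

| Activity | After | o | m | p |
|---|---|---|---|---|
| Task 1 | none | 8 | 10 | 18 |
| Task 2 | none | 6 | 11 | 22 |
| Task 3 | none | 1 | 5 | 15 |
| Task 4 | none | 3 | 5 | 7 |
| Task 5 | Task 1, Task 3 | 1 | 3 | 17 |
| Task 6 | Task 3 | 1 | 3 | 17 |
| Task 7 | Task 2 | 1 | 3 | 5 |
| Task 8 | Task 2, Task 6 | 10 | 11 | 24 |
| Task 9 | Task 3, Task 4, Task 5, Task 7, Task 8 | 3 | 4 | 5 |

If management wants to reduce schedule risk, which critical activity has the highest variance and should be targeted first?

te_Task 1 = (8 + 4·10 + 18)/6 = 66/6 = 11; σ²_Task 1 = ((18−8)/6)² = 2.778
te_Task 2 = (6 + 4·11 + 22)/6 = 72/6 = 12; σ²_Task 2 = ((22−6)/6)² = 7.111
te_Task 3 = (1 + 4·5 + 15)/6 = 36/6 = 6; σ²_Task 3 = ((15−1)/6)² = 5.444
te_Task 4 = (3 + 4·5 + 7)/6 = 30/6 = 5; σ²_Task 4 = ((7−3)/6)² = 0.444
te_Task 5 = (1 + 4·3 + 17)/6 = 30/6 = 5; σ²_Task 5 = ((17−1)/6)² = 7.111
te_Task 6 = (1 + 4·3 + 17)/6 = 30/6 = 5; σ²_Task 6 = ((17−1)/6)² = 7.111
te_Task 7 = (1 + 4·3 + 5)/6 = 18/6 = 3; σ²_Task 7 = ((5−1)/6)² = 0.444
te_Task 8 = (10 + 4·11 + 24)/6 = 78/6 = 13; σ²_Task 8 = ((24−10)/6)² = 5.444
te_Task 9 = (3 + 4·4 + 5)/6 = 24/6 = 4; σ²_Task 9 = ((5−3)/6)² = 0.111

Forward pass:
ES_Task 1 = 0; EF_Task 1 = 11
ES_Task 2 = 0; EF_Task 2 = 12
ES_Task 3 = 0; EF_Task 3 = 6
ES_Task 4 = 0; EF_Task 4 = 5
ES_Task 5 = max(EF_Task 1=11, EF_Task 3=6) = 11; EF_Task 5 = 11+5 = 16
ES_Task 6 = 6; EF_Task 6 = 6+5 = 11
ES_Task 7 = 12; EF_Task 7 = 12+3 = 15
ES_Task 8 = max(EF_Task 2=12, EF_Task 6=11) = 12; EF_Task 8 = 12+13 = 25
ES_Task 9 = max(EF_Task 3=6, EF_Task 4=5, EF_Task 5=16, EF_Task 7=15, EF_Task 8=25) = 25; EF_Task 9 = 25+4 = 29
Expected project duration μ = 29 days. Critical path: Task 2 → Task 8 → Task 9.

Variances on critical path: σ²_Task 2=7.111, σ²_Task 8=5.444, σ²_Task 9=0.111.
Largest is σ²_Task 2 = 7.111.

Task 2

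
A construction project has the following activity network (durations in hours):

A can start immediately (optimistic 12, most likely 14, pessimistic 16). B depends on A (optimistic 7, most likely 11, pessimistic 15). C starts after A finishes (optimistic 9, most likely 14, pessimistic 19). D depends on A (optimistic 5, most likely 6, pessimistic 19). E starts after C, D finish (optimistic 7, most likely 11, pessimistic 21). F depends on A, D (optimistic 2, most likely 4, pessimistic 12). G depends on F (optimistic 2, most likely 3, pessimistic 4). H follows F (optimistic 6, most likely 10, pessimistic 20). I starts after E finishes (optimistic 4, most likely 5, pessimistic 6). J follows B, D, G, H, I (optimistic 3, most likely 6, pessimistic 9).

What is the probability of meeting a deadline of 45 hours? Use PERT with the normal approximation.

te_A = (12 + 4·14 + 16)/6 = 84/6 = 14; σ²_A = ((16−12)/6)² = 0.444
te_B = (7 + 4·11 + 15)/6 = 66/6 = 11; σ²_B = ((15−7)/6)² = 1.778
te_C = (9 + 4·14 + 19)/6 = 84/6 = 14; σ²_C = ((19−9)/6)² = 2.778
te_D = (5 + 4·6 + 19)/6 = 48/6 = 8; σ²_D = ((19−5)/6)² = 5.444
te_E = (7 + 4·11 + 21)/6 = 72/6 = 12; σ²_E = ((21−7)/6)² = 5.444
te_F = (2 + 4·4 + 12)/6 = 30/6 = 5; σ²_F = ((12−2)/6)² = 2.778
te_G = (2 + 4·3 + 4)/6 = 18/6 = 3; σ²_G = ((4−2)/6)² = 0.111
te_H = (6 + 4·10 + 20)/6 = 66/6 = 11; σ²_H = ((20−6)/6)² = 5.444
te_I = (4 + 4·5 + 6)/6 = 30/6 = 5; σ²_I = ((6−4)/6)² = 0.111
te_J = (3 + 4·6 + 9)/6 = 36/6 = 6; σ²_J = ((9−3)/6)² = 1.000

Forward pass:
ES_A = 0; EF_A = 14
ES_B = 14; EF_B = 14+11 = 25
ES_C = 14; EF_C = 14+14 = 28
ES_D = 14; EF_D = 14+8 = 22
ES_E = max(EF_C=28, EF_D=22) = 28; EF_E = 28+12 = 40
ES_F = max(EF_A=14, EF_D=22) = 22; EF_F = 22+5 = 27
ES_G = 27; EF_G = 27+3 = 30
ES_H = 27; EF_H = 27+11 = 38
ES_I = 40; EF_I = 40+5 = 45
ES_J = max(EF_B=25, EF_D=22, EF_G=30, EF_H=38, EF_I=45) = 45; EF_J = 45+6 = 51
Expected project duration μ = 51 hours. Critical path: A → C → E → I → J.

Variance along critical path = 0.444 + 2.778 + 5.444 + 0.111 + 1.000 = 9.778; σ = √9.778 = 3.127 hours.
Z = (45 − 51) / 3.127 = -1.919
P(T ≤ 45) = Φ(-1.919) ≈ 0.028

0.028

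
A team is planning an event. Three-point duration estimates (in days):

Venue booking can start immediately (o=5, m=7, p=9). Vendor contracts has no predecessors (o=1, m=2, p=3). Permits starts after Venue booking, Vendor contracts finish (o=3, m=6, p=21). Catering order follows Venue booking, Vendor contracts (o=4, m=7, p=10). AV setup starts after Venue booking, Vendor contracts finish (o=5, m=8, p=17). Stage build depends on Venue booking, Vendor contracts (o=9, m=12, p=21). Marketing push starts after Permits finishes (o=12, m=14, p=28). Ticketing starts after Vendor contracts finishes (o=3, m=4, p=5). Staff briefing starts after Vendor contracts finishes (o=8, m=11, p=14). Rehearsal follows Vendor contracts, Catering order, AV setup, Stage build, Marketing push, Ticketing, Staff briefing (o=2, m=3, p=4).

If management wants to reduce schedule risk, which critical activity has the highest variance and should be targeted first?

Permits

te_Venue booking = (5 + 4·7 + 9)/6 = 42/6 = 7; σ²_Venue booking = ((9−5)/6)² = 0.444
te_Vendor contracts = (1 + 4·2 + 3)/6 = 12/6 = 2; σ²_Vendor contracts = ((3−1)/6)² = 0.111
te_Permits = (3 + 4·6 + 21)/6 = 48/6 = 8; σ²_Permits = ((21−3)/6)² = 9.000
te_Catering order = (4 + 4·7 + 10)/6 = 42/6 = 7; σ²_Catering order = ((10−4)/6)² = 1.000
te_AV setup = (5 + 4·8 + 17)/6 = 54/6 = 9; σ²_AV setup = ((17−5)/6)² = 4.000
te_Stage build = (9 + 4·12 + 21)/6 = 78/6 = 13; σ²_Stage build = ((21−9)/6)² = 4.000
te_Marketing push = (12 + 4·14 + 28)/6 = 96/6 = 16; σ²_Marketing push = ((28−12)/6)² = 7.111
te_Ticketing = (3 + 4·4 + 5)/6 = 24/6 = 4; σ²_Ticketing = ((5−3)/6)² = 0.111
te_Staff briefing = (8 + 4·11 + 14)/6 = 66/6 = 11; σ²_Staff briefing = ((14−8)/6)² = 1.000
te_Rehearsal = (2 + 4·3 + 4)/6 = 18/6 = 3; σ²_Rehearsal = ((4−2)/6)² = 0.111

Forward pass:
ES_Venue booking = 0; EF_Venue booking = 7
ES_Vendor contracts = 0; EF_Vendor contracts = 2
ES_Permits = max(EF_Venue booking=7, EF_Vendor contracts=2) = 7; EF_Permits = 7+8 = 15
ES_Catering order = max(EF_Venue booking=7, EF_Vendor contracts=2) = 7; EF_Catering order = 7+7 = 14
ES_AV setup = max(EF_Venue booking=7, EF_Vendor contracts=2) = 7; EF_AV setup = 7+9 = 16
ES_Stage build = max(EF_Venue booking=7, EF_Vendor contracts=2) = 7; EF_Stage build = 7+13 = 20
ES_Marketing push = 15; EF_Marketing push = 15+16 = 31
ES_Ticketing = 2; EF_Ticketing = 2+4 = 6
ES_Staff briefing = 2; EF_Staff briefing = 2+11 = 13
ES_Rehearsal = max(EF_Vendor contracts=2, EF_Catering order=14, EF_AV setup=16, EF_Stage build=20, EF_Marketing push=31, EF_Ticketing=6, EF_Staff briefing=13) = 31; EF_Rehearsal = 31+3 = 34
Expected project duration μ = 34 days. Critical path: Venue booking → Permits → Marketing push → Rehearsal.

Variances on critical path: σ²_Venue booking=0.444, σ²_Permits=9.000, σ²_Marketing push=7.111, σ²_Rehearsal=0.111.
Largest is σ²_Permits = 9.000.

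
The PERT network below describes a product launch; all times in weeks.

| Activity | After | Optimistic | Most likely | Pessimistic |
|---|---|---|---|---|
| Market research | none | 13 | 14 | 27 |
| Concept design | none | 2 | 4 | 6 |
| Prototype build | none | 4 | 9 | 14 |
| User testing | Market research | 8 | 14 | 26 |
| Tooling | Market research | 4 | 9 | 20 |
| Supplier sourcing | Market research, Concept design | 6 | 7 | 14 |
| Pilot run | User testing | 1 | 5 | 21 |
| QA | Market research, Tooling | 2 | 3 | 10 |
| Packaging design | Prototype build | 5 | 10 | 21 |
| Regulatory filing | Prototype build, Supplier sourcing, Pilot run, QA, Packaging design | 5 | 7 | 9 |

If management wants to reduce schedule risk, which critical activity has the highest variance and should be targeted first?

te_Market research = (13 + 4·14 + 27)/6 = 96/6 = 16; σ²_Market research = ((27−13)/6)² = 5.444
te_Concept design = (2 + 4·4 + 6)/6 = 24/6 = 4; σ²_Concept design = ((6−2)/6)² = 0.444
te_Prototype build = (4 + 4·9 + 14)/6 = 54/6 = 9; σ²_Prototype build = ((14−4)/6)² = 2.778
te_User testing = (8 + 4·14 + 26)/6 = 90/6 = 15; σ²_User testing = ((26−8)/6)² = 9.000
te_Tooling = (4 + 4·9 + 20)/6 = 60/6 = 10; σ²_Tooling = ((20−4)/6)² = 7.111
te_Supplier sourcing = (6 + 4·7 + 14)/6 = 48/6 = 8; σ²_Supplier sourcing = ((14−6)/6)² = 1.778
te_Pilot run = (1 + 4·5 + 21)/6 = 42/6 = 7; σ²_Pilot run = ((21−1)/6)² = 11.111
te_QA = (2 + 4·3 + 10)/6 = 24/6 = 4; σ²_QA = ((10−2)/6)² = 1.778
te_Packaging design = (5 + 4·10 + 21)/6 = 66/6 = 11; σ²_Packaging design = ((21−5)/6)² = 7.111
te_Regulatory filing = (5 + 4·7 + 9)/6 = 42/6 = 7; σ²_Regulatory filing = ((9−5)/6)² = 0.444

Forward pass:
ES_Market research = 0; EF_Market research = 16
ES_Concept design = 0; EF_Concept design = 4
ES_Prototype build = 0; EF_Prototype build = 9
ES_User testing = 16; EF_User testing = 16+15 = 31
ES_Tooling = 16; EF_Tooling = 16+10 = 26
ES_Supplier sourcing = max(EF_Market research=16, EF_Concept design=4) = 16; EF_Supplier sourcing = 16+8 = 24
ES_Pilot run = 31; EF_Pilot run = 31+7 = 38
ES_QA = max(EF_Market research=16, EF_Tooling=26) = 26; EF_QA = 26+4 = 30
ES_Packaging design = 9; EF_Packaging design = 9+11 = 20
ES_Regulatory filing = max(EF_Prototype build=9, EF_Supplier sourcing=24, EF_Pilot run=38, EF_QA=30, EF_Packaging design=20) = 38; EF_Regulatory filing = 38+7 = 45
Expected project duration μ = 45 weeks. Critical path: Market research → User testing → Pilot run → Regulatory filing.

Variances on critical path: σ²_Market research=5.444, σ²_User testing=9.000, σ²_Pilot run=11.111, σ²_Regulatory filing=0.444.
Largest is σ²_Pilot run = 11.111.

Pilot run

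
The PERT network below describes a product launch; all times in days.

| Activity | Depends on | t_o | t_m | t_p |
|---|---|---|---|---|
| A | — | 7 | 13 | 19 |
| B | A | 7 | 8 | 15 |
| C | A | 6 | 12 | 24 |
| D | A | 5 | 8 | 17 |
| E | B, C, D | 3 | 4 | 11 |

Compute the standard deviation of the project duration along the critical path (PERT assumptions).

te_A = (7 + 4·13 + 19)/6 = 78/6 = 13; σ²_A = ((19−7)/6)² = 4.000
te_B = (7 + 4·8 + 15)/6 = 54/6 = 9; σ²_B = ((15−7)/6)² = 1.778
te_C = (6 + 4·12 + 24)/6 = 78/6 = 13; σ²_C = ((24−6)/6)² = 9.000
te_D = (5 + 4·8 + 17)/6 = 54/6 = 9; σ²_D = ((17−5)/6)² = 4.000
te_E = (3 + 4·4 + 11)/6 = 30/6 = 5; σ²_E = ((11−3)/6)² = 1.778

Forward pass:
ES_A = 0; EF_A = 13
ES_B = 13; EF_B = 13+9 = 22
ES_C = 13; EF_C = 13+13 = 26
ES_D = 13; EF_D = 13+9 = 22
ES_E = max(EF_B=22, EF_C=26, EF_D=22) = 26; EF_E = 26+5 = 31
Expected project duration μ = 31 days. Critical path: A → C → E.

Variance along critical path = 4.000 + 9.000 + 1.778 = 14.778
σ = √14.778 = 3.844 days

3.84 days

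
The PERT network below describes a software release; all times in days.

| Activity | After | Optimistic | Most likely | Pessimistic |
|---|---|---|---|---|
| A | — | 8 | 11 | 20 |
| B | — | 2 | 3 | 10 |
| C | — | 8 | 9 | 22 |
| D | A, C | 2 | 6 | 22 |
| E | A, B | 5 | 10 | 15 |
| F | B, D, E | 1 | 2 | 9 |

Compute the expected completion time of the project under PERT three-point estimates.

te_A = (8 + 4·11 + 20)/6 = 72/6 = 12
te_B = (2 + 4·3 + 10)/6 = 24/6 = 4
te_C = (8 + 4·9 + 22)/6 = 66/6 = 11
te_D = (2 + 4·6 + 22)/6 = 48/6 = 8
te_E = (5 + 4·10 + 15)/6 = 60/6 = 10
te_F = (1 + 4·2 + 9)/6 = 18/6 = 3

Forward pass:
ES_A = 0; EF_A = 12
ES_B = 0; EF_B = 4
ES_C = 0; EF_C = 11
ES_D = max(EF_A=12, EF_C=11) = 12; EF_D = 12+8 = 20
ES_E = max(EF_A=12, EF_B=4) = 12; EF_E = 12+10 = 22
ES_F = max(EF_B=4, EF_D=20, EF_E=22) = 22; EF_F = 22+3 = 25
Expected project duration μ = 25 days. Critical path: A → E → F.

25 days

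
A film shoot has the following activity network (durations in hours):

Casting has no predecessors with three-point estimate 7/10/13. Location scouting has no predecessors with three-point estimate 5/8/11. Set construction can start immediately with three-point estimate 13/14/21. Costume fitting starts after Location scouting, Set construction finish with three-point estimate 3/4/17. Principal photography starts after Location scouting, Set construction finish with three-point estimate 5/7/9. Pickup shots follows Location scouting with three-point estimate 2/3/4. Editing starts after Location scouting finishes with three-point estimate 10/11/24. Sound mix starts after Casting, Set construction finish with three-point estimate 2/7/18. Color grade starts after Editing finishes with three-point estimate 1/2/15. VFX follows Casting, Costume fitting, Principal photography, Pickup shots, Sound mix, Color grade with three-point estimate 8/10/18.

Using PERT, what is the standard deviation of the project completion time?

3.83 hours

te_Casting = (7 + 4·10 + 13)/6 = 60/6 = 10; σ²_Casting = ((13−7)/6)² = 1.000
te_Location scouting = (5 + 4·8 + 11)/6 = 48/6 = 8; σ²_Location scouting = ((11−5)/6)² = 1.000
te_Set construction = (13 + 4·14 + 21)/6 = 90/6 = 15; σ²_Set construction = ((21−13)/6)² = 1.778
te_Costume fitting = (3 + 4·4 + 17)/6 = 36/6 = 6; σ²_Costume fitting = ((17−3)/6)² = 5.444
te_Principal photography = (5 + 4·7 + 9)/6 = 42/6 = 7; σ²_Principal photography = ((9−5)/6)² = 0.444
te_Pickup shots = (2 + 4·3 + 4)/6 = 18/6 = 3; σ²_Pickup shots = ((4−2)/6)² = 0.111
te_Editing = (10 + 4·11 + 24)/6 = 78/6 = 13; σ²_Editing = ((24−10)/6)² = 5.444
te_Sound mix = (2 + 4·7 + 18)/6 = 48/6 = 8; σ²_Sound mix = ((18−2)/6)² = 7.111
te_Color grade = (1 + 4·2 + 15)/6 = 24/6 = 4; σ²_Color grade = ((15−1)/6)² = 5.444
te_VFX = (8 + 4·10 + 18)/6 = 66/6 = 11; σ²_VFX = ((18−8)/6)² = 2.778

Forward pass:
ES_Casting = 0; EF_Casting = 10
ES_Location scouting = 0; EF_Location scouting = 8
ES_Set construction = 0; EF_Set construction = 15
ES_Costume fitting = max(EF_Location scouting=8, EF_Set construction=15) = 15; EF_Costume fitting = 15+6 = 21
ES_Principal photography = max(EF_Location scouting=8, EF_Set construction=15) = 15; EF_Principal photography = 15+7 = 22
ES_Pickup shots = 8; EF_Pickup shots = 8+3 = 11
ES_Editing = 8; EF_Editing = 8+13 = 21
ES_Sound mix = max(EF_Casting=10, EF_Set construction=15) = 15; EF_Sound mix = 15+8 = 23
ES_Color grade = 21; EF_Color grade = 21+4 = 25
ES_VFX = max(EF_Casting=10, EF_Costume fitting=21, EF_Principal photography=22, EF_Pickup shots=11, EF_Sound mix=23, EF_Color grade=25) = 25; EF_VFX = 25+11 = 36
Expected project duration μ = 36 hours. Critical path: Location scouting → Editing → Color grade → VFX.

Variance along critical path = 1.000 + 5.444 + 5.444 + 2.778 = 14.667
σ = √14.667 = 3.830 hours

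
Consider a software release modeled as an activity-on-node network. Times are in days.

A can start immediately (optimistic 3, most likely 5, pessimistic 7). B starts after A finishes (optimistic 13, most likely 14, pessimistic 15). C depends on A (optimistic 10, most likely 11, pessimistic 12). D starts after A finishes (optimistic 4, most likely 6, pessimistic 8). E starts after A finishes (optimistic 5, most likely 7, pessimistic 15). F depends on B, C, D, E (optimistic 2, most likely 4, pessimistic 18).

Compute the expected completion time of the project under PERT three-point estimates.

te_A = (3 + 4·5 + 7)/6 = 30/6 = 5
te_B = (13 + 4·14 + 15)/6 = 84/6 = 14
te_C = (10 + 4·11 + 12)/6 = 66/6 = 11
te_D = (4 + 4·6 + 8)/6 = 36/6 = 6
te_E = (5 + 4·7 + 15)/6 = 48/6 = 8
te_F = (2 + 4·4 + 18)/6 = 36/6 = 6

Forward pass:
ES_A = 0; EF_A = 5
ES_B = 5; EF_B = 5+14 = 19
ES_C = 5; EF_C = 5+11 = 16
ES_D = 5; EF_D = 5+6 = 11
ES_E = 5; EF_E = 5+8 = 13
ES_F = max(EF_B=19, EF_C=16, EF_D=11, EF_E=13) = 19; EF_F = 19+6 = 25
Expected project duration μ = 25 days. Critical path: A → B → F.

25 days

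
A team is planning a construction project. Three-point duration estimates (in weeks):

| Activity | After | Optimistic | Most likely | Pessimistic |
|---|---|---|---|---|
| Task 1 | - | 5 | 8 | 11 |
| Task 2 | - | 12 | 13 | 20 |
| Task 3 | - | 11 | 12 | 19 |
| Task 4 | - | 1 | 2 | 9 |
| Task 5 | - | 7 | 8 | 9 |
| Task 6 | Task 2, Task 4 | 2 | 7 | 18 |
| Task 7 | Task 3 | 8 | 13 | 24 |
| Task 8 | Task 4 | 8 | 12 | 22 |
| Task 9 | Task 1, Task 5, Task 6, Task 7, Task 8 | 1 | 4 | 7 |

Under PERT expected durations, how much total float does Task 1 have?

19 weeks

te_Task 1 = (5 + 4·8 + 11)/6 = 48/6 = 8
te_Task 2 = (12 + 4·13 + 20)/6 = 84/6 = 14
te_Task 3 = (11 + 4·12 + 19)/6 = 78/6 = 13
te_Task 4 = (1 + 4·2 + 9)/6 = 18/6 = 3
te_Task 5 = (7 + 4·8 + 9)/6 = 48/6 = 8
te_Task 6 = (2 + 4·7 + 18)/6 = 48/6 = 8
te_Task 7 = (8 + 4·13 + 24)/6 = 84/6 = 14
te_Task 8 = (8 + 4·12 + 22)/6 = 78/6 = 13
te_Task 9 = (1 + 4·4 + 7)/6 = 24/6 = 4

Forward pass:
ES_Task 1 = 0; EF_Task 1 = 8
ES_Task 2 = 0; EF_Task 2 = 14
ES_Task 3 = 0; EF_Task 3 = 13
ES_Task 4 = 0; EF_Task 4 = 3
ES_Task 5 = 0; EF_Task 5 = 8
ES_Task 6 = max(EF_Task 2=14, EF_Task 4=3) = 14; EF_Task 6 = 14+8 = 22
ES_Task 7 = 13; EF_Task 7 = 13+14 = 27
ES_Task 8 = 3; EF_Task 8 = 3+13 = 16
ES_Task 9 = max(EF_Task 1=8, EF_Task 5=8, EF_Task 6=22, EF_Task 7=27, EF_Task 8=16) = 27; EF_Task 9 = 27+4 = 31
Expected project duration μ = 31 weeks. Critical path: Task 3 → Task 7 → Task 9.

Backward pass:
LF_Task 9 = 31; LS_Task 9 = 31−4 = 27
LF_Task 8 = LS_Task 9 = 27; LS_Task 8 = 27−13 = 14
LF_Task 7 = LS_Task 9 = 27; LS_Task 7 = 27−14 = 13
LF_Task 6 = LS_Task 9 = 27; LS_Task 6 = 27−8 = 19
LF_Task 5 = LS_Task 9 = 27; LS_Task 5 = 27−8 = 19
LF_Task 4 = min(LS_Task 6=19, LS_Task 8=14) = 14; LS_Task 4 = 14−3 = 11
LF_Task 3 = LS_Task 7 = 13; LS_Task 3 = 13−13 = 0
LF_Task 2 = LS_Task 6 = 19; LS_Task 2 = 19−14 = 5
LF_Task 1 = LS_Task 9 = 27; LS_Task 1 = 27−8 = 19
Slack_Task 1 = LS_Task 1 − ES_Task 1 = 19 − 0 = 19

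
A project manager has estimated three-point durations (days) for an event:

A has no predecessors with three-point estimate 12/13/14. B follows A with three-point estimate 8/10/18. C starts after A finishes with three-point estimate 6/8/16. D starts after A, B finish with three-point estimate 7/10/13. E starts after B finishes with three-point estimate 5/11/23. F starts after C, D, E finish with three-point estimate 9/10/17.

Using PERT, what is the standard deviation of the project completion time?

te_A = (12 + 4·13 + 14)/6 = 78/6 = 13; σ²_A = ((14−12)/6)² = 0.111
te_B = (8 + 4·10 + 18)/6 = 66/6 = 11; σ²_B = ((18−8)/6)² = 2.778
te_C = (6 + 4·8 + 16)/6 = 54/6 = 9; σ²_C = ((16−6)/6)² = 2.778
te_D = (7 + 4·10 + 13)/6 = 60/6 = 10; σ²_D = ((13−7)/6)² = 1.000
te_E = (5 + 4·11 + 23)/6 = 72/6 = 12; σ²_E = ((23−5)/6)² = 9.000
te_F = (9 + 4·10 + 17)/6 = 66/6 = 11; σ²_F = ((17−9)/6)² = 1.778

Forward pass:
ES_A = 0; EF_A = 13
ES_B = 13; EF_B = 13+11 = 24
ES_C = 13; EF_C = 13+9 = 22
ES_D = max(EF_A=13, EF_B=24) = 24; EF_D = 24+10 = 34
ES_E = 24; EF_E = 24+12 = 36
ES_F = max(EF_C=22, EF_D=34, EF_E=36) = 36; EF_F = 36+11 = 47
Expected project duration μ = 47 days. Critical path: A → B → E → F.

Variance along critical path = 0.111 + 2.778 + 9.000 + 1.778 = 13.667
σ = √13.667 = 3.697 days

3.70 days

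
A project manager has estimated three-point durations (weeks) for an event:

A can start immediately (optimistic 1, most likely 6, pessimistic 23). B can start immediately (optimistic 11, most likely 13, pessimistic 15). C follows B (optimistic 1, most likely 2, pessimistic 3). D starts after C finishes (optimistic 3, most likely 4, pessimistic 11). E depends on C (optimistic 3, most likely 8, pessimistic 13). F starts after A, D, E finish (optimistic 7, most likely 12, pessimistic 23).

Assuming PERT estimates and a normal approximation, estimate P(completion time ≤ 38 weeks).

te_A = (1 + 4·6 + 23)/6 = 48/6 = 8; σ²_A = ((23−1)/6)² = 13.444
te_B = (11 + 4·13 + 15)/6 = 78/6 = 13; σ²_B = ((15−11)/6)² = 0.444
te_C = (1 + 4·2 + 3)/6 = 12/6 = 2; σ²_C = ((3−1)/6)² = 0.111
te_D = (3 + 4·4 + 11)/6 = 30/6 = 5; σ²_D = ((11−3)/6)² = 1.778
te_E = (3 + 4·8 + 13)/6 = 48/6 = 8; σ²_E = ((13−3)/6)² = 2.778
te_F = (7 + 4·12 + 23)/6 = 78/6 = 13; σ²_F = ((23−7)/6)² = 7.111

Forward pass:
ES_A = 0; EF_A = 8
ES_B = 0; EF_B = 13
ES_C = 13; EF_C = 13+2 = 15
ES_D = 15; EF_D = 15+5 = 20
ES_E = 15; EF_E = 15+8 = 23
ES_F = max(EF_A=8, EF_D=20, EF_E=23) = 23; EF_F = 23+13 = 36
Expected project duration μ = 36 weeks. Critical path: B → C → E → F.

Variance along critical path = 0.444 + 0.111 + 2.778 + 7.111 = 10.444; σ = √10.444 = 3.232 weeks.
Z = (38 − 36) / 3.232 = 0.619
P(T ≤ 38) = Φ(0.619) ≈ 0.732

0.732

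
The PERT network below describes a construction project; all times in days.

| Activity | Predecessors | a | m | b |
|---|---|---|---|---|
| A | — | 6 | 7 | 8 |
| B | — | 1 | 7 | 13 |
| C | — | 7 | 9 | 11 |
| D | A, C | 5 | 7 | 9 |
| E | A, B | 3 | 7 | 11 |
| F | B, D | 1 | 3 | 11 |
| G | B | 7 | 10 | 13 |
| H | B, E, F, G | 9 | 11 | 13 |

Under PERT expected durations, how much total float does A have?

2 days

te_A = (6 + 4·7 + 8)/6 = 42/6 = 7
te_B = (1 + 4·7 + 13)/6 = 42/6 = 7
te_C = (7 + 4·9 + 11)/6 = 54/6 = 9
te_D = (5 + 4·7 + 9)/6 = 42/6 = 7
te_E = (3 + 4·7 + 11)/6 = 42/6 = 7
te_F = (1 + 4·3 + 11)/6 = 24/6 = 4
te_G = (7 + 4·10 + 13)/6 = 60/6 = 10
te_H = (9 + 4·11 + 13)/6 = 66/6 = 11

Forward pass:
ES_A = 0; EF_A = 7
ES_B = 0; EF_B = 7
ES_C = 0; EF_C = 9
ES_D = max(EF_A=7, EF_C=9) = 9; EF_D = 9+7 = 16
ES_E = max(EF_A=7, EF_B=7) = 7; EF_E = 7+7 = 14
ES_F = max(EF_B=7, EF_D=16) = 16; EF_F = 16+4 = 20
ES_G = 7; EF_G = 7+10 = 17
ES_H = max(EF_B=7, EF_E=14, EF_F=20, EF_G=17) = 20; EF_H = 20+11 = 31
Expected project duration μ = 31 days. Critical path: C → D → F → H.

Backward pass:
LF_H = 31; LS_H = 31−11 = 20
LF_G = LS_H = 20; LS_G = 20−10 = 10
LF_F = LS_H = 20; LS_F = 20−4 = 16
LF_E = LS_H = 20; LS_E = 20−7 = 13
LF_D = LS_F = 16; LS_D = 16−7 = 9
LF_C = LS_D = 9; LS_C = 9−9 = 0
LF_B = min(LS_E=13, LS_F=16, LS_G=10, LS_H=20) = 10; LS_B = 10−7 = 3
LF_A = min(LS_D=9, LS_E=13) = 9; LS_A = 9−7 = 2
Slack_A = LS_A − ES_A = 2 − 0 = 2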